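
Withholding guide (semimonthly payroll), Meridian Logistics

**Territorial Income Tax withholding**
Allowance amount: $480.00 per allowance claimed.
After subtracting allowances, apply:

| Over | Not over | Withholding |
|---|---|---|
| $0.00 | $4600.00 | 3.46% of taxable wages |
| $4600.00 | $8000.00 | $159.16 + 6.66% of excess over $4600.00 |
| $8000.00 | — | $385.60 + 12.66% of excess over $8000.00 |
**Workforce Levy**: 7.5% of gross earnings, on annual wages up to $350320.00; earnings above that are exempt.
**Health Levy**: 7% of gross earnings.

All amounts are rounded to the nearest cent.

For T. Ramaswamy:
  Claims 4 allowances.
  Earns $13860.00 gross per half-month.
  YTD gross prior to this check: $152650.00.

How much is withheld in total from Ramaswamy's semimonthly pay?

$2894.10

Territorial Income Tax: taxable = $13860.00 − 4×$480.00 = $11940.00
  $385.60 + 12.66% × ($11940.00 − $8000.00) = $385.60 + 12.66% × $3940.00 = $884.40
Workforce Levy: 7.5% × $13860.00 = $1039.50
Health Levy: 7% × $13860.00 = $970.20
Total: $884.40 + $1039.50 + $970.20 = $2894.10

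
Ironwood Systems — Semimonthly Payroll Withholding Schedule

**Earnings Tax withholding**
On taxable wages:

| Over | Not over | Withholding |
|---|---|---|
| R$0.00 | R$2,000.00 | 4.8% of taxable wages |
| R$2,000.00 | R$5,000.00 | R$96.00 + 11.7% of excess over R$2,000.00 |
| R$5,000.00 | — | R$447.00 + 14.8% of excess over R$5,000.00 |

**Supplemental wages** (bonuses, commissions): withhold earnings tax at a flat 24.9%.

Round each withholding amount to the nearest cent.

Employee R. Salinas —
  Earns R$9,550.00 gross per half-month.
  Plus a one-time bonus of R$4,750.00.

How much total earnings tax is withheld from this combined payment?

R$2,303.15

Earnings Tax: taxable = R$9,550.00
  R$447.00 + 14.8% × (R$9,550.00 − R$5,000.00) = R$447.00 + 14.8% × R$4,550.00 = R$1,120.40
Supplemental (24.9% flat on bonus): 24.9% × R$4,750.00 = R$1,182.75
Total earnings tax: R$1,120.40 + R$1,182.75 = R$2,303.15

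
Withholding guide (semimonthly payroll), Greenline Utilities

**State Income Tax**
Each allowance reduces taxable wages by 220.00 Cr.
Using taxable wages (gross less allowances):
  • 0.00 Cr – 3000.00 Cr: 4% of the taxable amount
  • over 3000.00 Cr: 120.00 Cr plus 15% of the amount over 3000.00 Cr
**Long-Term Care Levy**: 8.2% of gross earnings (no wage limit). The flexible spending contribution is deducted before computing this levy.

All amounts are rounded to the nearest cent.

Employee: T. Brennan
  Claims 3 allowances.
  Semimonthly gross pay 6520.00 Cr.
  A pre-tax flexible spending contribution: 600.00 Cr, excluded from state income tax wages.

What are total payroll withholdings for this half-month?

944.44 Cr

State Income Tax: taxable = 6520.00 Cr − 600.00 Cr − 3×220.00 Cr = 5260.00 Cr
  120.00 Cr + 15% × (5260.00 Cr − 3000.00 Cr) = 120.00 Cr + 15% × 2260.00 Cr = 459.00 Cr
Long-Term Care Levy: 8.2% × 5920.00 Cr = 485.44 Cr
Total: 459.00 Cr + 485.44 Cr = 944.44 Cr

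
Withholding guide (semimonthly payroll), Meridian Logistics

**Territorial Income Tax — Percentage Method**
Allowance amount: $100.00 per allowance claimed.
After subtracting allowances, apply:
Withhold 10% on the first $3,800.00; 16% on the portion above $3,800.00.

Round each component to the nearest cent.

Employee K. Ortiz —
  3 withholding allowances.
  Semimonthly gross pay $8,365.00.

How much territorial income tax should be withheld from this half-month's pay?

$1,062.40

Territorial Income Tax: taxable = $8,365.00 − 3×$100.00 = $8,065.00
  $380.00 + 16% × ($8,065.00 − $3,800.00) = $380.00 + 16% × $4,265.00 = $1,062.40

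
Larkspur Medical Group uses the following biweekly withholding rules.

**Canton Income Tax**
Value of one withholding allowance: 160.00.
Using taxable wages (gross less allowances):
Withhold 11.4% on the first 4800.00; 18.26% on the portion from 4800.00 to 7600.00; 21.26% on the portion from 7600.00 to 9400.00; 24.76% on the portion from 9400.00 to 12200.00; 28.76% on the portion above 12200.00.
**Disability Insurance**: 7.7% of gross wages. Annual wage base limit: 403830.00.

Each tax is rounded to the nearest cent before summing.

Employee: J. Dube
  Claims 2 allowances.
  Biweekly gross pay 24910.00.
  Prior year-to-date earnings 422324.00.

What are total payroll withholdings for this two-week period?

5697.80

Canton Income Tax: taxable = 24910.00 − 2×160.00 = 24590.00
  2134.44 + 28.76% × (24590.00 − 12200.00) = 2134.44 + 28.76% × 12390.00 = 5697.80
Disability Insurance: YTD 422324.00 ≥ cap 403830.00 → 0.00
Total: 5697.80 + 0.00 = 5697.80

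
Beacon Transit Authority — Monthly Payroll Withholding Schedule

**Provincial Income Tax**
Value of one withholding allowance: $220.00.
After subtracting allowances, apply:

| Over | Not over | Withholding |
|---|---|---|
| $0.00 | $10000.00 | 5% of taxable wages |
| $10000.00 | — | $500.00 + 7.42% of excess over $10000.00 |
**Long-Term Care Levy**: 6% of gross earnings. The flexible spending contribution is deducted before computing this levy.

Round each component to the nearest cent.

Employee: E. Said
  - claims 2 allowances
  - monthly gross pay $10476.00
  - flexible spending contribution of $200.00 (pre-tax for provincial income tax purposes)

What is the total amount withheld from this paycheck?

$1108.36

Provincial Income Tax: taxable = $10476.00 − $200.00 − 2×$220.00 = $9836.00
  5% × $9836.00 = $491.80
Long-Term Care Levy: 6% × $10276.00 = $616.56
Total: $491.80 + $616.56 = $1108.36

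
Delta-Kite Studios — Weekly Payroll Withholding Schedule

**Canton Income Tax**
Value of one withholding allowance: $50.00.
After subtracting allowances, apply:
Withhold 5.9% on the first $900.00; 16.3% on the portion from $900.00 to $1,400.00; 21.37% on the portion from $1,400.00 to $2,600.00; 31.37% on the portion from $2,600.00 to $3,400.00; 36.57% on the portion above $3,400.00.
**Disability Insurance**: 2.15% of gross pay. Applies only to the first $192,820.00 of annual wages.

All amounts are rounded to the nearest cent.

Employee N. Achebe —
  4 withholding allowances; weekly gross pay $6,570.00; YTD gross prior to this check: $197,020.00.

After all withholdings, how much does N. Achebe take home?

$4,841.87

Canton Income Tax: taxable = $6,570.00 − 4×$50.00 = $6,370.00
  $642.00 + 36.57% × ($6,370.00 − $3,400.00) = $642.00 + 36.57% × $2,970.00 = $1,728.13
Disability Insurance: YTD $197,020.00 ≥ cap $192,820.00 → $0.00
Total withheld: $1,728.13 + $0.00 = $1,728.13
Net pay: $6,570.00 − $1,728.13 = $4,841.87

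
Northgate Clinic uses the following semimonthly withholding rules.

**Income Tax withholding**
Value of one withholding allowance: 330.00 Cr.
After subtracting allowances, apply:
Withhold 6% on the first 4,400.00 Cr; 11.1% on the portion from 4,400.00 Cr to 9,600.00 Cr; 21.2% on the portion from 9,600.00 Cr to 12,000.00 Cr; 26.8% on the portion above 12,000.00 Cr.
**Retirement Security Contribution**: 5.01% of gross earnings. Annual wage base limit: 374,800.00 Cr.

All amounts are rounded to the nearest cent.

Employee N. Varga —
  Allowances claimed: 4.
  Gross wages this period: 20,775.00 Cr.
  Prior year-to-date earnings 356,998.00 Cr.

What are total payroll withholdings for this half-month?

4,239.82 Cr

Income Tax: taxable = 20,775.00 Cr − 4×330.00 Cr = 19,455.00 Cr
  1,350.00 Cr + 26.8% × (19,455.00 Cr − 12,000.00 Cr) = 1,350.00 Cr + 26.8% × 7,455.00 Cr = 3,347.94 Cr
Retirement Security Contribution: cap 374,800.00 Cr − YTD 356,998.00 Cr = 17,802.00 Cr subject; 5.01% × 17,802.00 Cr = 891.88 Cr
Total: 3,347.94 Cr + 891.88 Cr = 4,239.82 Cr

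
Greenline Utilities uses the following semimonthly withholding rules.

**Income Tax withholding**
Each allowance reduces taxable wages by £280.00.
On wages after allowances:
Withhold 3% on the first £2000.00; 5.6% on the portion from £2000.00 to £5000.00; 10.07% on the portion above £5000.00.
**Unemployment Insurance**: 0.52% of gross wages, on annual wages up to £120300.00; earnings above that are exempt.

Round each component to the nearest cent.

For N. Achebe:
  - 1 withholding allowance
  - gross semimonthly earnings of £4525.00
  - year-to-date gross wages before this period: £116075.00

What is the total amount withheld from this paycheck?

£207.69

Income Tax: taxable = £4525.00 − 1×£280.00 = £4245.00
  £60.00 + 5.6% × (£4245.00 − £2000.00) = £60.00 + 5.6% × £2245.00 = £185.72
Unemployment Insurance: cap £120300.00 − YTD £116075.00 = £4225.00 subject; 0.52% × £4225.00 = £21.97
Total: £185.72 + £21.97 = £207.69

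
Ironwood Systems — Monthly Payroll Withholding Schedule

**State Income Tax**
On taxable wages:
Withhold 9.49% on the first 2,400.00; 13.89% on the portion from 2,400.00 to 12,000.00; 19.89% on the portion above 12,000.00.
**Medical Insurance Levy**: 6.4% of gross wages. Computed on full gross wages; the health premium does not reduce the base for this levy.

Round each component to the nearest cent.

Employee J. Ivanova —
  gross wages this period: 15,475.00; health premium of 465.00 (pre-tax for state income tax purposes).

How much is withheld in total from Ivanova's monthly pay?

State Income Tax: taxable = 15,475.00 − 465.00 = 15,010.00
  1,561.20 + 19.89% × (15,010.00 − 12,000.00) = 1,561.20 + 19.89% × 3,010.00 = 2,159.89
Medical Insurance Levy: 6.4% × 15,475.00 = 990.40
Total: 2,159.89 + 990.40 = 3,150.29

3,150.29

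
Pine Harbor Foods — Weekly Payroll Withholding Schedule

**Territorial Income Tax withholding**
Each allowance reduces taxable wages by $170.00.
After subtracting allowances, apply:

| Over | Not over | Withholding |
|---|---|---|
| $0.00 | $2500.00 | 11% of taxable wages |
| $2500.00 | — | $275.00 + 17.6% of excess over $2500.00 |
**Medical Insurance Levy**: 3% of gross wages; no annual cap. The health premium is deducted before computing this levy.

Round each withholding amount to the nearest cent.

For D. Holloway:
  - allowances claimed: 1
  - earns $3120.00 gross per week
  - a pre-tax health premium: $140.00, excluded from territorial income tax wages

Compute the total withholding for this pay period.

$418.96

Territorial Income Tax: taxable = $3120.00 − $140.00 − 1×$170.00 = $2810.00
  $275.00 + 17.6% × ($2810.00 − $2500.00) = $275.00 + 17.6% × $310.00 = $329.56
Medical Insurance Levy: 3% × $2980.00 = $89.40
Total: $329.56 + $89.40 = $418.96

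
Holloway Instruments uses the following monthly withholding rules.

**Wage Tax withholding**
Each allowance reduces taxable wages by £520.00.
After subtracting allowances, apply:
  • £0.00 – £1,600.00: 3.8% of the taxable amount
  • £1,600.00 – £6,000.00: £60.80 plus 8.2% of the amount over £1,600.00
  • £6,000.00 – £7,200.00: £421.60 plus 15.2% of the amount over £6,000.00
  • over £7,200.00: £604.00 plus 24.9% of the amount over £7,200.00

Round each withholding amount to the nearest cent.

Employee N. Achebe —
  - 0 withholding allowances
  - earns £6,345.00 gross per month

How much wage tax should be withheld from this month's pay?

£474.04

Wage Tax: taxable = £6,345.00
  £421.60 + 15.2% × (£6,345.00 − £6,000.00) = £421.60 + 15.2% × £345.00 = £474.04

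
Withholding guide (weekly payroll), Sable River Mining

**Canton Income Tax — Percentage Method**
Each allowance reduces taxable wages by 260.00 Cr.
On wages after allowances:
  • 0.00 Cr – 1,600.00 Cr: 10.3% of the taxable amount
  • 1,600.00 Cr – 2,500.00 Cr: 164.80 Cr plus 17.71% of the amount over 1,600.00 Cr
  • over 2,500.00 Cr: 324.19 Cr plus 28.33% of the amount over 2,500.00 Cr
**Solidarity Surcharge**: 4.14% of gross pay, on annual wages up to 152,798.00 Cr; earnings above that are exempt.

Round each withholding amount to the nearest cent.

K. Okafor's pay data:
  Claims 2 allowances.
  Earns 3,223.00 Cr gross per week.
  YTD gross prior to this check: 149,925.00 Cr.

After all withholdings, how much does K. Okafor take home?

Canton Income Tax: taxable = 3,223.00 Cr − 2×260.00 Cr = 2,703.00 Cr
  324.19 Cr + 28.33% × (2,703.00 Cr − 2,500.00 Cr) = 324.19 Cr + 28.33% × 203.00 Cr = 381.70 Cr
Solidarity Surcharge: cap 152,798.00 Cr − YTD 149,925.00 Cr = 2,873.00 Cr subject; 4.14% × 2,873.00 Cr = 118.94 Cr
Total withheld: 381.70 Cr + 118.94 Cr = 500.64 Cr
Net pay: 3,223.00 Cr − 500.64 Cr = 2,722.36 Cr

2,722.36 Cr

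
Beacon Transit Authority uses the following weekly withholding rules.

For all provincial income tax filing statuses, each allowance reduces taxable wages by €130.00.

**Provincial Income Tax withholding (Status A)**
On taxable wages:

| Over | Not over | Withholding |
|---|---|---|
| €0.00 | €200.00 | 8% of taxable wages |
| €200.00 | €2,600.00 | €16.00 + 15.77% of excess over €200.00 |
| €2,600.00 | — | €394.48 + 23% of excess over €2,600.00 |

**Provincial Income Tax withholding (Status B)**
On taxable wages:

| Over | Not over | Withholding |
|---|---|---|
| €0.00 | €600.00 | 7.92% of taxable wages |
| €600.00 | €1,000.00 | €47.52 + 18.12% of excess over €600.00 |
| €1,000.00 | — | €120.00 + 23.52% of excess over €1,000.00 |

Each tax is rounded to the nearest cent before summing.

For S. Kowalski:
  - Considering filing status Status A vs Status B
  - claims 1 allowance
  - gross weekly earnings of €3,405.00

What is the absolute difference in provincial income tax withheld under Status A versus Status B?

Provincial Income Tax (Status A): taxable = €3,405.00 − 1×€130.00 = €3,275.00
  €394.48 + 23% × (€3,275.00 − €2,600.00) = €394.48 + 23% × €675.00 = €549.73
Provincial Income Tax (Status B): taxable = €3,405.00 − 1×€130.00 = €3,275.00
  €120.00 + 23.52% × (€3,275.00 − €1,000.00) = €120.00 + 23.52% × €2,275.00 = €655.08
Difference: |€549.73 − €655.08| = €105.35 (higher under Status B)

€105.35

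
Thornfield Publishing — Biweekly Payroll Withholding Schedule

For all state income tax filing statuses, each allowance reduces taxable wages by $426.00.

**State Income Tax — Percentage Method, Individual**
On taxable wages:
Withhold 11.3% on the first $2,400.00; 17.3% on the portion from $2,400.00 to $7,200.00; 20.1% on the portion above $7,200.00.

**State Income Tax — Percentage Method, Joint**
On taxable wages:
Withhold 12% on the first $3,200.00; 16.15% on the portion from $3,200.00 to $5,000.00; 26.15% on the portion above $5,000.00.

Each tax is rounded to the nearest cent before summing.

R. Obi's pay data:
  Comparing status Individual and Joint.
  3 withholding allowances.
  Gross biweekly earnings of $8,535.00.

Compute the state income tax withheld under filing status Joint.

State Income Tax (Joint): taxable = $8,535.00 − 3×$426.00 = $7,257.00
  $674.70 + 26.15% × ($7,257.00 − $5,000.00) = $674.70 + 26.15% × $2,257.00 = $1,264.91

$1,264.91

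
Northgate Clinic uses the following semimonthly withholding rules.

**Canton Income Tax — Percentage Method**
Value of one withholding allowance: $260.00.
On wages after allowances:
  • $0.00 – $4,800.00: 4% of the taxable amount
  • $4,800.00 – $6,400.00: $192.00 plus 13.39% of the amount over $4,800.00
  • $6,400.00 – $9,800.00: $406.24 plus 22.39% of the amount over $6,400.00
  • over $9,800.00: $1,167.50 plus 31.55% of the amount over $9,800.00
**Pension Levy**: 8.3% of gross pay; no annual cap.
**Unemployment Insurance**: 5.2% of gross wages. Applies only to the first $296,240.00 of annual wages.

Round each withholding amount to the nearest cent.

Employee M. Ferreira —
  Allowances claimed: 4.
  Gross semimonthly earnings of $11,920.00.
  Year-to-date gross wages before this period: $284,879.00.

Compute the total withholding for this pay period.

Canton Income Tax: taxable = $11,920.00 − 4×$260.00 = $10,880.00
  $1,167.50 + 31.55% × ($10,880.00 − $9,800.00) = $1,167.50 + 31.55% × $1,080.00 = $1,508.24
Pension Levy: 8.3% × $11,920.00 = $989.36
Unemployment Insurance: cap $296,240.00 − YTD $284,879.00 = $11,361.00 subject; 5.2% × $11,361.00 = $590.77
Total: $1,508.24 + $989.36 + $590.77 = $3,088.37

$3,088.37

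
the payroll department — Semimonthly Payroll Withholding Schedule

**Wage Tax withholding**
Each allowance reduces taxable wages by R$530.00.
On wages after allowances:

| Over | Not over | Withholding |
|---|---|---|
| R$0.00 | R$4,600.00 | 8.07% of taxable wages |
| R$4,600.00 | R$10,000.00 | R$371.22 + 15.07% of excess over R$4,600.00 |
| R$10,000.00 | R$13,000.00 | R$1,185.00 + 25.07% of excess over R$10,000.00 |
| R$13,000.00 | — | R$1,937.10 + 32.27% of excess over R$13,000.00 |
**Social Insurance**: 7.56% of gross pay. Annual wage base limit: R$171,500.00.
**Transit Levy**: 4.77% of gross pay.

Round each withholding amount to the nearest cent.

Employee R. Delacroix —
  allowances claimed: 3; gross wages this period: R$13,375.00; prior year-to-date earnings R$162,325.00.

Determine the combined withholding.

R$2,964.12

Wage Tax: taxable = R$13,375.00 − 3×R$530.00 = R$11,785.00
  R$1,185.00 + 25.07% × (R$11,785.00 − R$10,000.00) = R$1,185.00 + 25.07% × R$1,785.00 = R$1,632.50
Social Insurance: cap R$171,500.00 − YTD R$162,325.00 = R$9,175.00 subject; 7.56% × R$9,175.00 = R$693.63
Transit Levy: 4.77% × R$13,375.00 = R$637.99
Total: R$1,632.50 + R$693.63 + R$637.99 = R$2,964.12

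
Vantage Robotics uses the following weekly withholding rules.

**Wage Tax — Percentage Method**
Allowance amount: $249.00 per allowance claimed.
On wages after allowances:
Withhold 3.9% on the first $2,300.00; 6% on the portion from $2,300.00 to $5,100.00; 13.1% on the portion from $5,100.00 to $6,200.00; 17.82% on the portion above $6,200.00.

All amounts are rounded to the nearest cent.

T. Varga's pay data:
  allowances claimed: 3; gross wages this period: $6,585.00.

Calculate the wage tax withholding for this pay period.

$354.38

Wage Tax: taxable = $6,585.00 − 3×$249.00 = $5,838.00
  $257.70 + 13.1% × ($5,838.00 − $5,100.00) = $257.70 + 13.1% × $738.00 = $354.38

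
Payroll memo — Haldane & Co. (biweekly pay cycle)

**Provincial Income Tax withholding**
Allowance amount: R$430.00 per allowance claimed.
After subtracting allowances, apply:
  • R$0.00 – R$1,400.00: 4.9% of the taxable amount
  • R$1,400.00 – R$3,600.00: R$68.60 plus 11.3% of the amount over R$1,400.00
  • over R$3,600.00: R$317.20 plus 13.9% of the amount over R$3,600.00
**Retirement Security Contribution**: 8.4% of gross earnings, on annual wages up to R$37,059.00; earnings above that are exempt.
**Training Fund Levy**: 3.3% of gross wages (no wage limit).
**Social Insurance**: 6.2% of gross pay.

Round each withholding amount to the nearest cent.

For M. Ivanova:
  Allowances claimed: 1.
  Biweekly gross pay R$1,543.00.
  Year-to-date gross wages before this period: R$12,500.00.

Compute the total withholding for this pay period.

R$330.74

Provincial Income Tax: taxable = R$1,543.00 − 1×R$430.00 = R$1,113.00
  4.9% × R$1,113.00 = R$54.54
Retirement Security Contribution: 8.4% × R$1,543.00 = R$129.61
Training Fund Levy: 3.3% × R$1,543.00 = R$50.92
Social Insurance: 6.2% × R$1,543.00 = R$95.67
Total: R$54.54 + R$129.61 + R$50.92 + R$95.67 = R$330.74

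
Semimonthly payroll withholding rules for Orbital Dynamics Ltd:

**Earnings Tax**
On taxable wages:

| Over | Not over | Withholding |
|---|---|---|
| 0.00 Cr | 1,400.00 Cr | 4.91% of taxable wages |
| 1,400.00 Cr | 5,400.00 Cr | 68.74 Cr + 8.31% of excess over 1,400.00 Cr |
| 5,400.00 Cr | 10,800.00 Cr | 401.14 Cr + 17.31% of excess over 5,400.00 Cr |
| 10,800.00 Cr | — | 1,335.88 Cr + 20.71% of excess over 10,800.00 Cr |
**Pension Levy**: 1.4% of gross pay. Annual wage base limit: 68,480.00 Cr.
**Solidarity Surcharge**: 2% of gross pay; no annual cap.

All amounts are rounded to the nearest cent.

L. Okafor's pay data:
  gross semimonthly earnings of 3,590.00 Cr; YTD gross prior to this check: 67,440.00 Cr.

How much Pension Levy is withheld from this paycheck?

Pension Levy: cap 68,480.00 Cr − YTD 67,440.00 Cr = 1,040.00 Cr subject; 1.4% × 1,040.00 Cr = 14.56 Cr

14.56 Cr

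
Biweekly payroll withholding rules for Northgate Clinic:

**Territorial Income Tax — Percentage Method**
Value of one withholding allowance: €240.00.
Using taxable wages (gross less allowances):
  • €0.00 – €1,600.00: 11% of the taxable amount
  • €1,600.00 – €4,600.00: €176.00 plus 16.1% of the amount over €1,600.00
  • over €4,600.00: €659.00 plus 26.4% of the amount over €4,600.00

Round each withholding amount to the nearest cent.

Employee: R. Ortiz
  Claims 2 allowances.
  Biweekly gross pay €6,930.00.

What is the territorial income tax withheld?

Territorial Income Tax: taxable = €6,930.00 − 2×€240.00 = €6,450.00
  €659.00 + 26.4% × (€6,450.00 − €4,600.00) = €659.00 + 26.4% × €1,850.00 = €1,147.40

€1,147.40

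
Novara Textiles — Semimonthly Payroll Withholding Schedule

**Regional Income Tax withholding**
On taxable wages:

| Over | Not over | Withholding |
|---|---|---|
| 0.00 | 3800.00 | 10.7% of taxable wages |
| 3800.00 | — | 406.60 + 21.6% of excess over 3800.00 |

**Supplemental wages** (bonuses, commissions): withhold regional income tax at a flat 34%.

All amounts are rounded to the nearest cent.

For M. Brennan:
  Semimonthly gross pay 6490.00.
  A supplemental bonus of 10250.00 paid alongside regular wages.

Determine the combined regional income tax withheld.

4472.64

Regional Income Tax: taxable = 6490.00
  406.60 + 21.6% × (6490.00 − 3800.00) = 406.60 + 21.6% × 2690.00 = 987.64
Supplemental (34% flat on bonus): 34% × 10250.00 = 3485.00
Total regional income tax: 987.64 + 3485.00 = 4472.64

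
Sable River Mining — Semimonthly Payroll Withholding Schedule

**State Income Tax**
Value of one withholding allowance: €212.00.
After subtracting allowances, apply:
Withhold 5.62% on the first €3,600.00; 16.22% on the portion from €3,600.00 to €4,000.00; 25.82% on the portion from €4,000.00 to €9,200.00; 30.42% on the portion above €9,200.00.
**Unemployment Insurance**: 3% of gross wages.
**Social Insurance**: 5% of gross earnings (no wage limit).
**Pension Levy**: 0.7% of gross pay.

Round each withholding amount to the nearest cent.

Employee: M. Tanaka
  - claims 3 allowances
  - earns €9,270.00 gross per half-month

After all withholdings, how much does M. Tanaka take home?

State Income Tax: taxable = €9,270.00 − 3×€212.00 = €8,634.00
  €267.20 + 25.82% × (€8,634.00 − €4,000.00) = €267.20 + 25.82% × €4,634.00 = €1,463.70
Unemployment Insurance: 3% × €9,270.00 = €278.10
Social Insurance: 5% × €9,270.00 = €463.50
Pension Levy: 0.7% × €9,270.00 = €64.89
Total withheld: €1,463.70 + €278.10 + €463.50 + €64.89 = €2,270.19
Net pay: €9,270.00 − €2,270.19 = €6,999.81

€6,999.81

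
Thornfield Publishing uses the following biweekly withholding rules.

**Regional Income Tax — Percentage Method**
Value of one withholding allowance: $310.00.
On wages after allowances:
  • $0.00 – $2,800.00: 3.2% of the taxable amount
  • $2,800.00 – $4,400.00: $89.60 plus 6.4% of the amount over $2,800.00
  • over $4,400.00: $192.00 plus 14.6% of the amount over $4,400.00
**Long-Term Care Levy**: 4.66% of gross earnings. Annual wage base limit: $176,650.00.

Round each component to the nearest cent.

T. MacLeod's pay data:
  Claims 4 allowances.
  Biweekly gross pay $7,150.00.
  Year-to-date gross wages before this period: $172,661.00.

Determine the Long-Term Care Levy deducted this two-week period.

Long-Term Care Levy: cap $176,650.00 − YTD $172,661.00 = $3,989.00 subject; 4.66% × $3,989.00 = $185.89

$185.89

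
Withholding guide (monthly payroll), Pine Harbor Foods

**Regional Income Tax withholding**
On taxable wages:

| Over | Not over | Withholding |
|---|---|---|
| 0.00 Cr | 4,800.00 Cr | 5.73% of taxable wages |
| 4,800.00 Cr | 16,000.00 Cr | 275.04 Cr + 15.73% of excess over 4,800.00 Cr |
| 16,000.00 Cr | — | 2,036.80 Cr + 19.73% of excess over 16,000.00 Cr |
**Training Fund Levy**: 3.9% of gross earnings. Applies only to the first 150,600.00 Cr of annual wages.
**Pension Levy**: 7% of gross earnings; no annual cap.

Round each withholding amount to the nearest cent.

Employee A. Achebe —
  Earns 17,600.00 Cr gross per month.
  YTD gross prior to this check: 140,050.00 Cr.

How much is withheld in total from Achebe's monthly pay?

Regional Income Tax: taxable = 17,600.00 Cr
  2,036.80 Cr + 19.73% × (17,600.00 Cr − 16,000.00 Cr) = 2,036.80 Cr + 19.73% × 1,600.00 Cr = 2,352.48 Cr
Training Fund Levy: cap 150,600.00 Cr − YTD 140,050.00 Cr = 10,550.00 Cr subject; 3.9% × 10,550.00 Cr = 411.45 Cr
Pension Levy: 7% × 17,600.00 Cr = 1,232.00 Cr
Total: 2,352.48 Cr + 411.45 Cr + 1,232.00 Cr = 3,995.93 Cr

3,995.93 Cr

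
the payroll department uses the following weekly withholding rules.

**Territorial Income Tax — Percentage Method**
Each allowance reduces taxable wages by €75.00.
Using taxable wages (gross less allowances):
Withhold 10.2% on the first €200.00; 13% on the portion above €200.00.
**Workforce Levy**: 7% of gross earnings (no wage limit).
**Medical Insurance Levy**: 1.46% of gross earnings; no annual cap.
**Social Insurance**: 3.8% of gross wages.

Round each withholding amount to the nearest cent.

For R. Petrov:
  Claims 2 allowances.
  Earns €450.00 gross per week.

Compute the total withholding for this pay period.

€88.57

Territorial Income Tax: taxable = €450.00 − 2×€75.00 = €300.00
  €20.40 + 13% × (€300.00 − €200.00) = €20.40 + 13% × €100.00 = €33.40
Workforce Levy: 7% × €450.00 = €31.50
Medical Insurance Levy: 1.46% × €450.00 = €6.57
Social Insurance: 3.8% × €450.00 = €17.10
Total: €33.40 + €31.50 + €6.57 + €17.10 = €88.57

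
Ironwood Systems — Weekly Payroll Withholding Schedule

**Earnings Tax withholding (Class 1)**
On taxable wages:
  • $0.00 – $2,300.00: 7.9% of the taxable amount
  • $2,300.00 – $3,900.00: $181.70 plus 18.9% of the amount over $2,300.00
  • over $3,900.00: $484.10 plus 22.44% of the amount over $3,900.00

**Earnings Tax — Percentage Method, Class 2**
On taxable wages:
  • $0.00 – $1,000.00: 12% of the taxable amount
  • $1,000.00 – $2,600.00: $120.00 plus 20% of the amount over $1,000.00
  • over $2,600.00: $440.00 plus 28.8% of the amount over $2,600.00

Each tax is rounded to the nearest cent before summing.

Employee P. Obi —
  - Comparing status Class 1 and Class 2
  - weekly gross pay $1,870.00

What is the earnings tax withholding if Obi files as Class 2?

Earnings Tax (Class 2): taxable = $1,870.00
  $120.00 + 20% × ($1,870.00 − $1,000.00) = $120.00 + 20% × $870.00 = $294.00

$294.00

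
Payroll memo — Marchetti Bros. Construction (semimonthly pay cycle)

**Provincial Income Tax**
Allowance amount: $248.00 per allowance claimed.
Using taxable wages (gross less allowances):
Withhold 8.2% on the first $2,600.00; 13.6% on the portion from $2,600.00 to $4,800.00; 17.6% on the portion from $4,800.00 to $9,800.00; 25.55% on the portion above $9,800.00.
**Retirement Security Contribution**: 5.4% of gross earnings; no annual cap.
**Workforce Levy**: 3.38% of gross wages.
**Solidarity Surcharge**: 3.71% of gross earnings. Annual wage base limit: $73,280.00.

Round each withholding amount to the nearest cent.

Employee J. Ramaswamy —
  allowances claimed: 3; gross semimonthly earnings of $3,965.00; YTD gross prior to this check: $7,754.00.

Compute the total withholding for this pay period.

Provincial Income Tax: taxable = $3,965.00 − 3×$248.00 = $3,221.00
  $213.20 + 13.6% × ($3,221.00 − $2,600.00) = $213.20 + 13.6% × $621.00 = $297.66
Retirement Security Contribution: 5.4% × $3,965.00 = $214.11
Workforce Levy: 3.38% × $3,965.00 = $134.02
Solidarity Surcharge: 3.71% × $3,965.00 = $147.10
Total: $297.66 + $214.11 + $134.02 + $147.10 = $792.89

$792.89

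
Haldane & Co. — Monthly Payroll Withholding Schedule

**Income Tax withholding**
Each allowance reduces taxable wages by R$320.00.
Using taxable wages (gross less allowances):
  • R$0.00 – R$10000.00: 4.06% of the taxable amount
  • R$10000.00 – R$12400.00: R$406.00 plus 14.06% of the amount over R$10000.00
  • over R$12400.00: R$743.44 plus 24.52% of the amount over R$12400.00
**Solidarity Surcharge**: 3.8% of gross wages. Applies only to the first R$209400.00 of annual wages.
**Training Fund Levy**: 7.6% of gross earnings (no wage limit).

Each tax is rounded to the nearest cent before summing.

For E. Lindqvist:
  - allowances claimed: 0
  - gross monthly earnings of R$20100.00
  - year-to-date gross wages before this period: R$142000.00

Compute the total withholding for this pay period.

R$4922.88

Income Tax: taxable = R$20100.00
  R$743.44 + 24.52% × (R$20100.00 − R$12400.00) = R$743.44 + 24.52% × R$7700.00 = R$2631.48
Solidarity Surcharge: 3.8% × R$20100.00 = R$763.80
Training Fund Levy: 7.6% × R$20100.00 = R$1527.60
Total: R$2631.48 + R$763.80 + R$1527.60 = R$4922.88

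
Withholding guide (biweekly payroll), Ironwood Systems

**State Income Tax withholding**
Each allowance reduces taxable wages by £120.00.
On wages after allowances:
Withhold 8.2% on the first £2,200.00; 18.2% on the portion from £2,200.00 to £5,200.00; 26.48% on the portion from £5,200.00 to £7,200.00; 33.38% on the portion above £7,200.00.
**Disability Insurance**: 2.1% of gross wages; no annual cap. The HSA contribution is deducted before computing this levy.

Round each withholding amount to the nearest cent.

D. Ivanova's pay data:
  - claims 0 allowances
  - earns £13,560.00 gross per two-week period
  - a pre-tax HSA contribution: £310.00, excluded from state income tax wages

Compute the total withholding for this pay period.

£3,553.74

State Income Tax: taxable = £13,560.00 − £310.00 = £13,250.00
  £1,256.00 + 33.38% × (£13,250.00 − £7,200.00) = £1,256.00 + 33.38% × £6,050.00 = £3,275.49
Disability Insurance: 2.1% × £13,250.00 = £278.25
Total: £3,275.49 + £278.25 = £3,553.74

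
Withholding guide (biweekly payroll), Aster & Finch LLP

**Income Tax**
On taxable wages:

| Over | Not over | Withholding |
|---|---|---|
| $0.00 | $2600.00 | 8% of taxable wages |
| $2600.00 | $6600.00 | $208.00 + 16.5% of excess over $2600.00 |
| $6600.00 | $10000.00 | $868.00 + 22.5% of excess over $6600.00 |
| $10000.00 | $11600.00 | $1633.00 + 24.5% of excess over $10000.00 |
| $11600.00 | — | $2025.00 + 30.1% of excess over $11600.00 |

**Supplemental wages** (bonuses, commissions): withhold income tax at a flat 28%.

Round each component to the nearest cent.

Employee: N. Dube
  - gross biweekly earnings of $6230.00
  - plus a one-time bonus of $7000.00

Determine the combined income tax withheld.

$2766.95

Income Tax: taxable = $6230.00
  $208.00 + 16.5% × ($6230.00 − $2600.00) = $208.00 + 16.5% × $3630.00 = $806.95
Supplemental (28% flat on bonus): 28% × $7000.00 = $1960.00
Total income tax: $806.95 + $1960.00 = $2766.95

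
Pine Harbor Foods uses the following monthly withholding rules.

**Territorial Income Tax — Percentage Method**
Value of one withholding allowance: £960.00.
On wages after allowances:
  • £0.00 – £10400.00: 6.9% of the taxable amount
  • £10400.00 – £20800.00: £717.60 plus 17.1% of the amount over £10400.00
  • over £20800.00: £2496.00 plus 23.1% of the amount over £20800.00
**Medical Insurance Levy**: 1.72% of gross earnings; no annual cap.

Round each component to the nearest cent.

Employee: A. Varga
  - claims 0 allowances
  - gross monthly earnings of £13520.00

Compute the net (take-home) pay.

Territorial Income Tax: taxable = £13520.00
  £717.60 + 17.1% × (£13520.00 − £10400.00) = £717.60 + 17.1% × £3120.00 = £1251.12
Medical Insurance Levy: 1.72% × £13520.00 = £232.54
Total withheld: £1251.12 + £232.54 = £1483.66
Net pay: £13520.00 − £1483.66 = £12036.34

£12036.34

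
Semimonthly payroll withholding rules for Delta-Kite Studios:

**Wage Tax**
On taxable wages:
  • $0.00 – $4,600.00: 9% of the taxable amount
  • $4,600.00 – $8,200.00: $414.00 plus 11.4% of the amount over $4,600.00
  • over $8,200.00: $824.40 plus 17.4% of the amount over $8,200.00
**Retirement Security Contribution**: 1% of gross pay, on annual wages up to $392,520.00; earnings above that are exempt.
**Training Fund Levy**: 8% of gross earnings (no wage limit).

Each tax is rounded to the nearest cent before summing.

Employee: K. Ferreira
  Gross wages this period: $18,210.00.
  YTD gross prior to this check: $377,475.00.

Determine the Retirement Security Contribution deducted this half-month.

$150.45

Retirement Security Contribution: cap $392,520.00 − YTD $377,475.00 = $15,045.00 subject; 1% × $15,045.00 = $150.45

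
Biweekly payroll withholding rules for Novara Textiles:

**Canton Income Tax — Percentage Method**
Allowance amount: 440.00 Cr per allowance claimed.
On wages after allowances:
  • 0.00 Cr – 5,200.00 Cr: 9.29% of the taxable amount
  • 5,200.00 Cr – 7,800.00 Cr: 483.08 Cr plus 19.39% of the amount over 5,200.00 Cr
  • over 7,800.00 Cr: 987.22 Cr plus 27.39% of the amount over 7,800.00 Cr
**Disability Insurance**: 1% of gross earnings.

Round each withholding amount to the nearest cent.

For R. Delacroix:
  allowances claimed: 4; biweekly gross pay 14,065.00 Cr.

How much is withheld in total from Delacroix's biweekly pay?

Canton Income Tax: taxable = 14,065.00 Cr − 4×440.00 Cr = 12,305.00 Cr
  987.22 Cr + 27.39% × (12,305.00 Cr − 7,800.00 Cr) = 987.22 Cr + 27.39% × 4,505.00 Cr = 2,221.14 Cr
Disability Insurance: 1% × 14,065.00 Cr = 140.65 Cr
Total: 2,221.14 Cr + 140.65 Cr = 2,361.79 Cr

2,361.79 Cr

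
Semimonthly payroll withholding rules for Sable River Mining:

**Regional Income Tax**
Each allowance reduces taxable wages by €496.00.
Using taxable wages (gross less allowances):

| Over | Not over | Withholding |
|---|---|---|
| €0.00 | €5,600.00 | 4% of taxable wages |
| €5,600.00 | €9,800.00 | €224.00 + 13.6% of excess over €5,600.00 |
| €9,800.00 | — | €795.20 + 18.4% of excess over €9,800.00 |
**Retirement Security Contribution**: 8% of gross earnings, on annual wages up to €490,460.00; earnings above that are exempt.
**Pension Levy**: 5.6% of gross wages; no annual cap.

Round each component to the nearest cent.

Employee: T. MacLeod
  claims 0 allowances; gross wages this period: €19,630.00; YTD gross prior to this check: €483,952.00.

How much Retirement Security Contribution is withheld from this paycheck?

Retirement Security Contribution: cap €490,460.00 − YTD €483,952.00 = €6,508.00 subject; 8% × €6,508.00 = €520.64

€520.64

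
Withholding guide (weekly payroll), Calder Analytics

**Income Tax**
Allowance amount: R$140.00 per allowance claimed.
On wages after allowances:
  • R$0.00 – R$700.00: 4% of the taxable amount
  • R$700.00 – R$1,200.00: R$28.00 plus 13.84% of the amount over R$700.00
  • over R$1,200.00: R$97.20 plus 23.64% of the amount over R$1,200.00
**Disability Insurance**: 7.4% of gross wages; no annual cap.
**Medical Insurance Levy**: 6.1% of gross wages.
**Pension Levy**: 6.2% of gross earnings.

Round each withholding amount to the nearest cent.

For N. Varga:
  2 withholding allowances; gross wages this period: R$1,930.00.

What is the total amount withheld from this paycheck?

R$583.79

Income Tax: taxable = R$1,930.00 − 2×R$140.00 = R$1,650.00
  R$97.20 + 23.64% × (R$1,650.00 − R$1,200.00) = R$97.20 + 23.64% × R$450.00 = R$203.58
Disability Insurance: 7.4% × R$1,930.00 = R$142.82
Medical Insurance Levy: 6.1% × R$1,930.00 = R$117.73
Pension Levy: 6.2% × R$1,930.00 = R$119.66
Total: R$203.58 + R$142.82 + R$117.73 + R$119.66 = R$583.79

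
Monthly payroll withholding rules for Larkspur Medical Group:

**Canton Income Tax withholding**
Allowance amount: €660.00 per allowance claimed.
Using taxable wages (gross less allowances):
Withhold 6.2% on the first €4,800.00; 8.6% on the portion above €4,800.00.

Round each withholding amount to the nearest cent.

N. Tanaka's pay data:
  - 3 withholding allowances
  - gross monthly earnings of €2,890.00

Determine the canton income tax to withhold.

Canton Income Tax: taxable = €2,890.00 − 3×€660.00 = €910.00
  6.2% × €910.00 = €56.42

€56.42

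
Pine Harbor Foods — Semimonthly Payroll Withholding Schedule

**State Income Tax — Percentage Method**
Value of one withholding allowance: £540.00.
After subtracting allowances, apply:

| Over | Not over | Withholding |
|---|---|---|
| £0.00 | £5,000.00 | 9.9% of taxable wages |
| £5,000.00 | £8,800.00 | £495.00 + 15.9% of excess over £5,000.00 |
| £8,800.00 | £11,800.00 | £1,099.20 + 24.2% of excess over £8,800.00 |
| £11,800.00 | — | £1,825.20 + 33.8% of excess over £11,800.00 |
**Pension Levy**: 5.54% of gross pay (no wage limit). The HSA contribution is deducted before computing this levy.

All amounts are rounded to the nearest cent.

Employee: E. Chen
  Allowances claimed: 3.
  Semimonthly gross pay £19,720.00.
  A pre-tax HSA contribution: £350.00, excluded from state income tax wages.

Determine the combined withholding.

£4,909.40

State Income Tax: taxable = £19,720.00 − £350.00 − 3×£540.00 = £17,750.00
  £1,825.20 + 33.8% × (£17,750.00 − £11,800.00) = £1,825.20 + 33.8% × £5,950.00 = £3,836.30
Pension Levy: 5.54% × £19,370.00 = £1,073.10
Total: £3,836.30 + £1,073.10 = £4,909.40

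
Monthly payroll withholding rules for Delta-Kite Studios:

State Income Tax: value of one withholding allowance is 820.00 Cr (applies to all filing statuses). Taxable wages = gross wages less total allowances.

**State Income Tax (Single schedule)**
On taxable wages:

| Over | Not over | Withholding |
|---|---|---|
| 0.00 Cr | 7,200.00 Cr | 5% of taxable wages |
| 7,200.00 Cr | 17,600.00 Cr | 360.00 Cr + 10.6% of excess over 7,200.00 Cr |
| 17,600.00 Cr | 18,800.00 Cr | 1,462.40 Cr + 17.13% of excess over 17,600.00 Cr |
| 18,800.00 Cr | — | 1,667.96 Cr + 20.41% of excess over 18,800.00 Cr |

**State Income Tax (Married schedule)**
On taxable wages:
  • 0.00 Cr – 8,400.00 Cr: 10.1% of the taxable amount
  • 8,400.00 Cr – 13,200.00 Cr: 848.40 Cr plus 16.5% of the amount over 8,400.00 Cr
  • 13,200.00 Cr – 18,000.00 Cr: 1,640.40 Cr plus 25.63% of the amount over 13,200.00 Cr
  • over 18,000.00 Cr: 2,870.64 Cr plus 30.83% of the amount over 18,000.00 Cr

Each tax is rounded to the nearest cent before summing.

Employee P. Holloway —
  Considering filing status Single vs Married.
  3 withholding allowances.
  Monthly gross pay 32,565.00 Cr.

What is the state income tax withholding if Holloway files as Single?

State Income Tax (Single): taxable = 32,565.00 Cr − 3×820.00 Cr = 30,105.00 Cr
  1,667.96 Cr + 20.41% × (30,105.00 Cr − 18,800.00 Cr) = 1,667.96 Cr + 20.41% × 11,305.00 Cr = 3,975.31 Cr

3,975.31 Cr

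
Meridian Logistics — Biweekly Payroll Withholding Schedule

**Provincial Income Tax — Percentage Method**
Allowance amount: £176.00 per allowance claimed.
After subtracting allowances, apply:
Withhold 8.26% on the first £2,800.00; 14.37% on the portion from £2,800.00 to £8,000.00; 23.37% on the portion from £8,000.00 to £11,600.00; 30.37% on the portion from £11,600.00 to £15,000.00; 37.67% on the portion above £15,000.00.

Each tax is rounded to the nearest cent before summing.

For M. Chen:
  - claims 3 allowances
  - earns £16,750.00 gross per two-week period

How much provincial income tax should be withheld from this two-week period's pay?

Provincial Income Tax: taxable = £16,750.00 − 3×£176.00 = £16,222.00
  £2,852.42 + 37.67% × (£16,222.00 − £15,000.00) = £2,852.42 + 37.67% × £1,222.00 = £3,312.75

£3,312.75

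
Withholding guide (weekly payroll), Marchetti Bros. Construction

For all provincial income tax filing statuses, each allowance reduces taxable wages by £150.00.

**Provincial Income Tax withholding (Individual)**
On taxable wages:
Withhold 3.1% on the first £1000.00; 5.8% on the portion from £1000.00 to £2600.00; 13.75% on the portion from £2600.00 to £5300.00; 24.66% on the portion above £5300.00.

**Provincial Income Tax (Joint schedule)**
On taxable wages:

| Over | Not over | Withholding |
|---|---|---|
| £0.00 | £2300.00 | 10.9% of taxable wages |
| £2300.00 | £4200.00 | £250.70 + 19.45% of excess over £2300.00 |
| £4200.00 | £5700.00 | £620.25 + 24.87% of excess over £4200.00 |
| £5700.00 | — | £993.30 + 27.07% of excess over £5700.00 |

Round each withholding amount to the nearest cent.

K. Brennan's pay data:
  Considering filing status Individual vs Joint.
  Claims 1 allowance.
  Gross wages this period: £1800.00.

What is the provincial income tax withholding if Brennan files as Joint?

£179.85

Provincial Income Tax (Joint): taxable = £1800.00 − 1×£150.00 = £1650.00
  10.9% × £1650.00 = £179.85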